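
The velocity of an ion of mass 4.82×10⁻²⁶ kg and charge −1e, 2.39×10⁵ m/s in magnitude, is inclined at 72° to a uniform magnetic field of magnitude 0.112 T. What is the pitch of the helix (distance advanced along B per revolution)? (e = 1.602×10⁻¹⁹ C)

p ≈ 1.25 m

v∥ = v cosθ = 2.39×10⁵·cos72° ≈ 7.386×10⁴ m/s.
T = 2πm/(|q|B) = 2π(4.82×10⁻²⁶)/((1.602×10⁻¹⁹)(0.112)) ≈ 1.688×10⁻⁵ s.
pitch = v∥ T = (7.386×10⁴)(1.688×10⁻⁵) ≈ 1.25 m.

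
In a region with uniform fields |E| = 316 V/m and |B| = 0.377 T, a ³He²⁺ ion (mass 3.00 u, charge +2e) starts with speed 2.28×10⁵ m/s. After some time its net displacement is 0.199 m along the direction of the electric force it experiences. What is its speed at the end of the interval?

v_f ≈ 2.45×10⁵ m/s

B does no work; ΔKE = |q|E d.
½mv_f² = ½mv₀² + |q|Ed = ½(4.983×10⁻²⁷)(2.28×10⁵)² + (3.204×10⁻¹⁹)(316)(0.199) ≈ 1.295×10⁻¹⁶ J + 2.015×10⁻¹⁷ J ≈ 1.497×10⁻¹⁶ J.
v_f = √(2·1.497×10⁻¹⁶/4.983×10⁻²⁷) ≈ 2.45×10⁵ m/s.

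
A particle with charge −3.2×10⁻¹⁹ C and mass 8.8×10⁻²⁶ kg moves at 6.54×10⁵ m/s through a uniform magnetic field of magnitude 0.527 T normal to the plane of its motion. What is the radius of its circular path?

The magnetic force provides the centripetal force: |q|vB = mv²/r.
r = mv/(|q|B) = (8.8×10⁻²⁶)(6.54×10⁵)/((3.2×10⁻¹⁹)(0.527)) ≈ 0.341 m.

r ≈ 0.341 m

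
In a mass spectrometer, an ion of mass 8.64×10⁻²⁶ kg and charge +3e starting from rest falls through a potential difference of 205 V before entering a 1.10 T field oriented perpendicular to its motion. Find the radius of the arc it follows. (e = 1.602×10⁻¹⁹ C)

Acceleration: |q|V = ½mv² ⇒ v = √(2|q|V/m) = √(2·4.806×10⁻¹⁹·205/8.64×10⁻²⁶) ≈ 4.776×10⁴ m/s.
In the field: r = mv/(|q|B) = (8.64×10⁻²⁶)(4.776×10⁴)/((4.806×10⁻¹⁹)(1.10)) ≈ 7.80×10⁻³ m.

r ≈ 7.80×10⁻³ m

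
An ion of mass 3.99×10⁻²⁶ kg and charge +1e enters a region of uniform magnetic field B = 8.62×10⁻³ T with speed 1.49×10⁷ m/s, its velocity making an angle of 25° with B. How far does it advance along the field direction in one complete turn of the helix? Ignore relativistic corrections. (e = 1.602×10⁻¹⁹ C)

p ≈ 2450 m

v∥ = v cosθ = 1.49×10⁷·cos25° ≈ 1.350×10⁷ m/s.
T = 2πm/(|q|B) = 2π(3.99×10⁻²⁶)/((1.602×10⁻¹⁹)(8.62×10⁻³)) ≈ 1.815×10⁻⁴ s.
pitch = v∥ T = (1.350×10⁷)(1.815×10⁻⁴) ≈ 2450 m.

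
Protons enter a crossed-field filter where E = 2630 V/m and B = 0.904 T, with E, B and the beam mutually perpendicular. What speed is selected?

v = 2910 m/s

Straight-line motion ⇒ electric and magnetic forces cancel, so E = vB.
v = E/B = 2630/0.904 = 2910 m/s.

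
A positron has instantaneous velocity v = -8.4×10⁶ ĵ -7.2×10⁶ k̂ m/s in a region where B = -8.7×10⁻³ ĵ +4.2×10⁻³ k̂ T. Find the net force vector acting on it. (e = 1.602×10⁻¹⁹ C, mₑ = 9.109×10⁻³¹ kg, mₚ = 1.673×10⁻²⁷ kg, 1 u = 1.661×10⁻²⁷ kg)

F ≈ (-1.57×10⁻¹⁴, 0, 0) N

v×B = (-9.79×10⁴, 0, 0) N/C.
F = q v×B = (1.602×10⁻¹⁹ C)·(-9.79×10⁴, 0, 0) = (-1.57×10⁻¹⁴, 0, 0) N.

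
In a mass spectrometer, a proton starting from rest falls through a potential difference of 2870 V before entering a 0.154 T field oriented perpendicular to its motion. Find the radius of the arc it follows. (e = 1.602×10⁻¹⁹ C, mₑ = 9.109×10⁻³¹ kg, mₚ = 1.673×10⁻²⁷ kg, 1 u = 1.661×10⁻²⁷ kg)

r ≈ 0.0503 m

Acceleration: |q|V = ½mv² ⇒ v = √(2|q|V/m) = √(2·1.602×10⁻¹⁹·2870/1.673×10⁻²⁷) ≈ 7.414×10⁵ m/s.
In the field: r = mv/(|q|B) = (1.673×10⁻²⁷)(7.414×10⁵)/((1.602×10⁻¹⁹)(0.154)) ≈ 0.0503 m.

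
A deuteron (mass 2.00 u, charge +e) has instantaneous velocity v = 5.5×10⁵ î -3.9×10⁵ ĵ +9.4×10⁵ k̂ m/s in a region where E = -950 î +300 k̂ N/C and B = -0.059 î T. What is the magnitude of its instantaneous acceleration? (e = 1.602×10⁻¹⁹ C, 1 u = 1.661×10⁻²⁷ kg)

|a| ≈ 2.89×10¹² m/s²

v×B = (0, -5.55×10⁴, -2.30×10⁴) N/C.
E + v×B = (-950, -5.55×10⁴, -2.27×10⁴) N/C.
F = q(E + v×B) = (1.602×10⁻¹⁹ C)·(-950, -5.55×10⁴, -2.27×10⁴) = (-1.52×10⁻¹⁶, -8.88×10⁻¹⁵, -3.64×10⁻¹⁵) N.
|a| = |F|/m = 9.602×10⁻¹⁵/3.322×10⁻²⁷ ≈ 2.89×10¹² m/s².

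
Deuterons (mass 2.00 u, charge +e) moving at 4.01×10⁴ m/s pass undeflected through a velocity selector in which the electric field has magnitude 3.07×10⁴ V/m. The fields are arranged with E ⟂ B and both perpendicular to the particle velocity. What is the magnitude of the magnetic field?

Balance of forces in the selector: qE = qvB ⇒ B = E/v.
B = 3.07×10⁴/4.01×10⁴ = 0.766 T.

B = 0.766 T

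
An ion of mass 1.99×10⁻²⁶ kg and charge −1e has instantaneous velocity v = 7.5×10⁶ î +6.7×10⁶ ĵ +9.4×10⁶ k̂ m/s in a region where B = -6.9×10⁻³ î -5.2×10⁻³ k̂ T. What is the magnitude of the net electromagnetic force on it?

v×B = (-3.48×10⁴, -2.59×10⁴, 4.62×10⁴) N/C.
F = q v×B = (−1.602×10⁻¹⁹ C)·(-3.48×10⁴, -2.59×10⁴, 4.62×10⁴) = (5.58×10⁻¹⁵, 4.14×10⁻¹⁵, -7.41×10⁻¹⁵) N.
|F| = 1.02×10⁻¹⁴ N.

|F| ≈ 1.02×10⁻¹⁴ N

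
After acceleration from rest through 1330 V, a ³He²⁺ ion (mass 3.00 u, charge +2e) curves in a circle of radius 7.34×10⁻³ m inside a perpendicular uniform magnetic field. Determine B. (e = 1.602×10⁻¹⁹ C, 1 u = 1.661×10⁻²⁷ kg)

B ≈ 0.876 T

v = √(2|q|V/m) = √(2·3.204×10⁻¹⁹·1330/4.983×10⁻²⁷) ≈ 4.136×10⁵ m/s.
B = mv/(|q|r) = (4.983×10⁻²⁷)(4.136×10⁵)/((3.204×10⁻¹⁹)(7.34×10⁻³)) ≈ 0.876 T.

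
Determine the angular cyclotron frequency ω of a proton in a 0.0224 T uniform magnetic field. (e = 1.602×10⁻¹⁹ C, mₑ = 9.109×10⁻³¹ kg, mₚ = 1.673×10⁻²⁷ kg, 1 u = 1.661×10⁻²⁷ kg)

ω = |q|B/m.
ω = (1.602×10⁻¹⁹)(0.0224)/1.673×10⁻²⁷ ≈ 2.14×10⁶ rad/s.

ω ≈ 2.14×10⁶ rad/s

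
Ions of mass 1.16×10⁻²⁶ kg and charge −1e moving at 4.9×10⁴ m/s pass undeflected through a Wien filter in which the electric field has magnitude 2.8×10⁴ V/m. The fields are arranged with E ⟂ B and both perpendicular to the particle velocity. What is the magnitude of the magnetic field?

B = 0.57 T

Balance of forces in the selector: qE = qvB ⇒ B = E/v.
B = 2.8×10⁴/4.9×10⁴ = 0.57 T.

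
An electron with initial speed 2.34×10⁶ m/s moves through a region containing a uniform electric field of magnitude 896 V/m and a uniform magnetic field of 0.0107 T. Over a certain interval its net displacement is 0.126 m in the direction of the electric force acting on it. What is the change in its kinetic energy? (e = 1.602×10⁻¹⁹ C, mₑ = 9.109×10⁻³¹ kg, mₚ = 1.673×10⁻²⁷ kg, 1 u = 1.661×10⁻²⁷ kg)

The magnetic force is always ⟂ v and does no work; only the electric force changes KE.
ΔKE = F_E · d = |q|E d = (1.602×10⁻¹⁹)(896)(0.126) ≈ 1.81×10⁻¹⁷ J.

ΔKE ≈ 1.81×10⁻¹⁷ J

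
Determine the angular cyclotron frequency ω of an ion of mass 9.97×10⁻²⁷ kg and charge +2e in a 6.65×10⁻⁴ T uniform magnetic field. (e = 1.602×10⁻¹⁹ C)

ω = |q|B/m.
ω = (3.204×10⁻¹⁹)(6.65×10⁻⁴)/9.97×10⁻²⁷ ≈ 2.14×10⁴ rad/s.

ω ≈ 2.14×10⁴ rad/s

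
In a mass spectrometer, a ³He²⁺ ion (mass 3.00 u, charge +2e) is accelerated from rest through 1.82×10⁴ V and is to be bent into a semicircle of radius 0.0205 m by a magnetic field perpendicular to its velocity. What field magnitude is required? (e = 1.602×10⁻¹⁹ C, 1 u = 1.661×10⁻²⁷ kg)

v = √(2|q|V/m) = √(2·3.204×10⁻¹⁹·1.82×10⁴/4.983×10⁻²⁷) ≈ 1.530×10⁶ m/s.
B = mv/(|q|r) = (4.983×10⁻²⁷)(1.530×10⁶)/((3.204×10⁻¹⁹)(0.0205)) ≈ 1.16 T.

B ≈ 1.16 T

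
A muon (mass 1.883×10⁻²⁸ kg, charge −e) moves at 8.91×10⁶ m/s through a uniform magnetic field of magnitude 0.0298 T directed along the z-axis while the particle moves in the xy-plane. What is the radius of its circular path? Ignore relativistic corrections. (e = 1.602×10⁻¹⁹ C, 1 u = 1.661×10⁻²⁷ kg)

The magnetic force provides the centripetal force: |q|vB = mv²/r.
r = mv/(|q|B) = (1.883×10⁻²⁸)(8.91×10⁶)/((1.602×10⁻¹⁹)(0.0298)) ≈ 0.351 m.

r ≈ 0.351 m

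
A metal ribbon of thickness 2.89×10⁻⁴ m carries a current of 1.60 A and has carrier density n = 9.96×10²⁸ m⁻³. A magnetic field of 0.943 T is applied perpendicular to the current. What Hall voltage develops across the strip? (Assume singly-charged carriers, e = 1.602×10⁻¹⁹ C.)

V_H = IB/(n e t).
V_H = (1.60)(0.943)/((9.96×10²⁸)(1.602×10⁻¹⁹)(2.89×10⁻⁴)) ≈ 3.27×10⁻⁷ V.

V_H ≈ 3.27×10⁻⁷ V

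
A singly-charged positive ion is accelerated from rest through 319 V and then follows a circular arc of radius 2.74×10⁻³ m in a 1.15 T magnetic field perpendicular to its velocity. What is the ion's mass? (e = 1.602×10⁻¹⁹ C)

m ≈ 2.49×10⁻²⁷ kg

Combine |q|V = ½mv² and r = mv/(|q|B): eliminate v to get m = qB²r²/(2V).
m = (1.602×10⁻¹⁹)(1.15)²(2.74×10⁻³)²/(2·319) ≈ 2.49×10⁻²⁷ kg.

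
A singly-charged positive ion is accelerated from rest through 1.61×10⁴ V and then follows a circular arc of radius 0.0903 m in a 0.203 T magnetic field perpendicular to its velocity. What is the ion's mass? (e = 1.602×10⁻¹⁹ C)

m ≈ 1.67×10⁻²⁷ kg

Combine |q|V = ½mv² and r = mv/(|q|B): eliminate v to get m = qB²r²/(2V).
m = (1.602×10⁻¹⁹)(0.203)²(0.0903)²/(2·1.61×10⁴) ≈ 1.67×10⁻²⁷ kg.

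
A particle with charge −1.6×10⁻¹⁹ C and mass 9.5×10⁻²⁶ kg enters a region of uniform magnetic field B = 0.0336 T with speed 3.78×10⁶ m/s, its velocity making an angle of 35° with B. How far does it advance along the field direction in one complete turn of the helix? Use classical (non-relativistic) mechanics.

v∥ = v cosθ = 3.78×10⁶·cos35° ≈ 3.096×10⁶ m/s.
T = 2πm/(|q|B) = 2π(9.5×10⁻²⁶)/((1.6×10⁻¹⁹)(0.0336)) ≈ 1.110×10⁻⁴ s.
pitch = v∥ T = (3.096×10⁶)(1.110×10⁻⁴) ≈ 344 m.

p ≈ 344 m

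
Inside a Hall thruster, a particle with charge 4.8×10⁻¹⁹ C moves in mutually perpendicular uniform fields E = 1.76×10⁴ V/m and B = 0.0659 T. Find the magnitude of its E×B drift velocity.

The E×B drift speed is v_d = E/B.
v_d = 1.76×10⁴/0.0659 = 2.67×10⁵ m/s.

v_d ≈ 2.67×10⁵ m/s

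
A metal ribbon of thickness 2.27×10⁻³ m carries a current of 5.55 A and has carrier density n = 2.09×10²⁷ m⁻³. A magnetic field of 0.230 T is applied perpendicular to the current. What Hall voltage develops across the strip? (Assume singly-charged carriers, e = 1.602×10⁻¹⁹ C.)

V_H = IB/(n e t).
V_H = (5.55)(0.230)/((2.09×10²⁷)(1.602×10⁻¹⁹)(2.27×10⁻³)) ≈ 1.68×10⁻⁶ V.

V_H ≈ 1.68×10⁻⁶ V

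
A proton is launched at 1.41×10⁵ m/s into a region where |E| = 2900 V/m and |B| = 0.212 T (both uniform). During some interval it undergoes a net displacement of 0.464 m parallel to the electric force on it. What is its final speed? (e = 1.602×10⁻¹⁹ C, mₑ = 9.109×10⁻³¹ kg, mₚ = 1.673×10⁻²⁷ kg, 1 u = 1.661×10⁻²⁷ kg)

v_f ≈ 5.27×10⁵ m/s

B does no work; ΔKE = |q|E d.
½mv_f² = ½mv₀² + |q|Ed = ½(1.673×10⁻²⁷)(1.41×10⁵)² + (1.602×10⁻¹⁹)(2900)(0.464) ≈ 1.663×10⁻¹⁷ J + 2.156×10⁻¹⁶ J ≈ 2.322×10⁻¹⁶ J.
v_f = √(2·2.322×10⁻¹⁶/1.673×10⁻²⁷) ≈ 5.27×10⁵ m/s.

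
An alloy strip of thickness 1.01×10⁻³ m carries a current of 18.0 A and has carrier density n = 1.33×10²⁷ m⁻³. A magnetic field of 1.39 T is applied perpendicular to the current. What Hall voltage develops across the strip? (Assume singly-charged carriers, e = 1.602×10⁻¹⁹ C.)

V_H ≈ 1.16×10⁻⁴ V

V_H = IB/(n e t).
V_H = (18.0)(1.39)/((1.33×10²⁷)(1.602×10⁻¹⁹)(1.01×10⁻³)) ≈ 1.16×10⁻⁴ V.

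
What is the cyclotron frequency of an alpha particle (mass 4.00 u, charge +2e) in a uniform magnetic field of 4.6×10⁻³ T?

f = |q|B/(2πm).
f = (3.204×10⁻¹⁹)(4.6×10⁻³)/(2π·6.644×10⁻²⁷) ≈ 3.5×10⁴ Hz.

f ≈ 3.5×10⁴ Hz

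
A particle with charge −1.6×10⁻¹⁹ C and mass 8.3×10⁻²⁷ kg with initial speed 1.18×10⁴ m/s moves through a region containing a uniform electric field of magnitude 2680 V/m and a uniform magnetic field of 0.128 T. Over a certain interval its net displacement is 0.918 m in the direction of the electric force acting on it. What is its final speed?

v_f ≈ 3.08×10⁵ m/s

B does no work; ΔKE = |q|E d.
½mv_f² = ½mv₀² + |q|Ed = ½(8.3×10⁻²⁷)(1.18×10⁴)² + (1.6×10⁻¹⁹)(2680)(0.918) ≈ 5.778×10⁻¹⁹ J + 3.936×10⁻¹⁶ J ≈ 3.942×10⁻¹⁶ J.
v_f = √(2·3.942×10⁻¹⁶/8.3×10⁻²⁷) ≈ 3.08×10⁵ m/s.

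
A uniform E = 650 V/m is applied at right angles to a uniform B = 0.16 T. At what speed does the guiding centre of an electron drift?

The E×B drift speed is v_d = E/B.
v_d = 650/0.16 = 4100 m/s.

v_d ≈ 4100 m/s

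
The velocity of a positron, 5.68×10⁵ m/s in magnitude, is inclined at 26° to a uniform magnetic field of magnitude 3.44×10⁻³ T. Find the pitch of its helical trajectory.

v∥ = v cosθ = 5.68×10⁵·cos26° ≈ 5.105×10⁵ m/s.
T = 2πm/(|q|B) = 2π(9.109×10⁻³¹)/((1.602×10⁻¹⁹)(3.44×10⁻³)) ≈ 1.039×10⁻⁸ s.
pitch = v∥ T = (5.105×10⁵)(1.039×10⁻⁸) ≈ 5.30×10⁻³ m.

p ≈ 5.30×10⁻³ m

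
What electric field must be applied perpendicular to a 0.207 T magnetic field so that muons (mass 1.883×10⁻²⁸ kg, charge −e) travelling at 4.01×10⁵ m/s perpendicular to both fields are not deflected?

For straight-line motion qE = qvB, so E = vB.
E = 4.01×10⁵ × 0.207 = 8.30×10⁴ V/m.

E = 8.30×10⁴ V/m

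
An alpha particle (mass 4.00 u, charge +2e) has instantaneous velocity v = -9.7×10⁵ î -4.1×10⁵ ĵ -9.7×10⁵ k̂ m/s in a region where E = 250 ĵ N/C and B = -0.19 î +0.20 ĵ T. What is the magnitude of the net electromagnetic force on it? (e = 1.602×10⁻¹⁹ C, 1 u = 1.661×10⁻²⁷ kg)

|F| ≈ 1.22×10⁻¹³ N

v×B = (1.94×10⁵, 1.84×10⁵, -2.72×10⁵) N/C.
E + v×B = (1.94×10⁵, 1.85×10⁵, -2.72×10⁵) N/C.
F = q(E + v×B) = (3.204×10⁻¹⁹ C)·(1.94×10⁵, 1.85×10⁵, -2.72×10⁵) = (6.22×10⁻¹⁴, 5.91×10⁻¹⁴, -8.71×10⁻¹⁴) N.
|F| = 1.22×10⁻¹³ N.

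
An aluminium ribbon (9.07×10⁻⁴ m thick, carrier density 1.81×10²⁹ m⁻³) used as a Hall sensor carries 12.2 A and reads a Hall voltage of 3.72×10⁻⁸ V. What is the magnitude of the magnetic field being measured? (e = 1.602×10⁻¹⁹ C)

From V_H = IB/(n e t), B = V_H n e t / I.
B = (3.72×10⁻⁸)(1.81×10²⁹)(1.602×10⁻¹⁹)(9.07×10⁻⁴)/12.2 ≈ 0.0802 T.

B ≈ 0.0802 T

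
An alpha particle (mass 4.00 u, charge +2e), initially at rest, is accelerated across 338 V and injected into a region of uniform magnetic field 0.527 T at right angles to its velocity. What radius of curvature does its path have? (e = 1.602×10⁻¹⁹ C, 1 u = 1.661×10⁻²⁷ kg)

Acceleration: |q|V = ½mv² ⇒ v = √(2|q|V/m) = √(2·3.204×10⁻¹⁹·338/6.644×10⁻²⁷) ≈ 1.806×10⁵ m/s.
In the field: r = mv/(|q|B) = (6.644×10⁻²⁷)(1.806×10⁵)/((3.204×10⁻¹⁹)(0.527)) ≈ 7.10×10⁻³ m.

r ≈ 7.10×10⁻³ m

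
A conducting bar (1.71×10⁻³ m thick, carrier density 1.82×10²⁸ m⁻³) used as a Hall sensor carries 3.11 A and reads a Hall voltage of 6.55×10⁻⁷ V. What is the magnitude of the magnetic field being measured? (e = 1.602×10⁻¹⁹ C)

From V_H = IB/(n e t), B = V_H n e t / I.
B = (6.55×10⁻⁷)(1.82×10²⁸)(1.602×10⁻¹⁹)(1.71×10⁻³)/3.11 ≈ 1.05 T.

B ≈ 1.05 T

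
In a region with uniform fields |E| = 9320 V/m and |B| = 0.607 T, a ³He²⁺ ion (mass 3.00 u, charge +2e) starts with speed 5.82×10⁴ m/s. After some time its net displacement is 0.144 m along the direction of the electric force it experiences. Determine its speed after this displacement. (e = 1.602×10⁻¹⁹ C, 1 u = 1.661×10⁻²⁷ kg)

v_f ≈ 4.19×10⁵ m/s

B does no work; ΔKE = |q|E d.
½mv_f² = ½mv₀² + |q|Ed = ½(4.983×10⁻²⁷)(5.82×10⁴)² + (3.204×10⁻¹⁹)(9320)(0.144) ≈ 8.439×10⁻¹⁸ J + 4.300×10⁻¹⁶ J ≈ 4.384×10⁻¹⁶ J.
v_f = √(2·4.384×10⁻¹⁶/4.983×10⁻²⁷) ≈ 4.19×10⁵ m/s.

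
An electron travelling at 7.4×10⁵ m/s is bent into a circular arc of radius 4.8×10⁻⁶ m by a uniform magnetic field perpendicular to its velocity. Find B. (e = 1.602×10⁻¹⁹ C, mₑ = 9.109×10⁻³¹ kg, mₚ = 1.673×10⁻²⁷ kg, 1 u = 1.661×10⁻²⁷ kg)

From |q|vB = mv²/r, B = mv/(|q|r).
B = (9.109×10⁻³¹)(7.4×10⁵)/((1.602×10⁻¹⁹)(4.8×10⁻⁶)) ≈ 0.88 T.

B ≈ 0.88 T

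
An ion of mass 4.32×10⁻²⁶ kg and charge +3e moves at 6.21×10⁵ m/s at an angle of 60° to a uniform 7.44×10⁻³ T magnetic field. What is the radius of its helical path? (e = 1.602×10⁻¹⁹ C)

r ≈ 6.50 m

v⊥ = v sinθ = 6.21×10⁵·sin60° ≈ 5.378×10⁵ m/s.
r = m v⊥/(|q|B) = (4.32×10⁻²⁶)(5.378×10⁵)/((4.806×10⁻¹⁹)(7.44×10⁻³)) ≈ 6.50 m.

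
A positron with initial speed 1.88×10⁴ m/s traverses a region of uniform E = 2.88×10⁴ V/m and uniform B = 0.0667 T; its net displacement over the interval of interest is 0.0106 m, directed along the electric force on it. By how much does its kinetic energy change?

The magnetic force is always ⟂ v and does no work; only the electric force changes KE.
ΔKE = F_E · d = |q|E d = (1.602×10⁻¹⁹)(2.88×10⁴)(0.0106) ≈ 4.89×10⁻¹⁷ J.

ΔKE ≈ 4.89×10⁻¹⁷ J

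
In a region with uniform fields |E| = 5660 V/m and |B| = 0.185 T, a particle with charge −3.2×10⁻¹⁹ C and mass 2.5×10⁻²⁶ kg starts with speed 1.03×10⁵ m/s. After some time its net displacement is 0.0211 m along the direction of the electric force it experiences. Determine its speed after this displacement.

v_f ≈ 1.17×10⁵ m/s

B does no work; ΔKE = |q|E d.
½mv_f² = ½mv₀² + |q|Ed = ½(2.5×10⁻²⁶)(1.03×10⁵)² + (3.2×10⁻¹⁹)(5660)(0.0211) ≈ 1.326×10⁻¹⁶ J + 3.822×10⁻¹⁷ J ≈ 1.708×10⁻¹⁶ J.
v_f = √(2·1.708×10⁻¹⁶/2.5×10⁻²⁶) ≈ 1.17×10⁵ m/s.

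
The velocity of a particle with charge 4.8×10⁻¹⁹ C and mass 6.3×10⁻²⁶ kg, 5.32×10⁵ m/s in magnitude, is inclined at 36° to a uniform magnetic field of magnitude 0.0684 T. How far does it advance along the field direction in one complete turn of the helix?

v∥ = v cosθ = 5.32×10⁵·cos36° ≈ 4.304×10⁵ m/s.
T = 2πm/(|q|B) = 2π(6.3×10⁻²⁶)/((4.8×10⁻¹⁹)(0.0684)) ≈ 1.206×10⁻⁵ s.
pitch = v∥ T = (4.304×10⁵)(1.206×10⁻⁵) ≈ 5.19 m.

p ≈ 5.19 m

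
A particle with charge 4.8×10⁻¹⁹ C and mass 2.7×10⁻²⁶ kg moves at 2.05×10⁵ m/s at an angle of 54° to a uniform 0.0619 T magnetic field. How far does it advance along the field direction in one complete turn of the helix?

p ≈ 0.688 m

v∥ = v cosθ = 2.05×10⁵·cos54° ≈ 1.205×10⁵ m/s.
T = 2πm/(|q|B) = 2π(2.7×10⁻²⁶)/((4.8×10⁻¹⁹)(0.0619)) ≈ 5.710×10⁻⁶ s.
pitch = v∥ T = (1.205×10⁵)(5.710×10⁻⁶) ≈ 0.688 m.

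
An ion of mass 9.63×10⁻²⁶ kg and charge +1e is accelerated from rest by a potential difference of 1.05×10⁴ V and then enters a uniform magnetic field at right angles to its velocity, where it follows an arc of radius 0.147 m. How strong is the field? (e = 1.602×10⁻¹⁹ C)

B ≈ 0.764 T

v = √(2|q|V/m) = √(2·1.602×10⁻¹⁹·1.05×10⁴/9.63×10⁻²⁶) ≈ 1.869×10⁵ m/s.
B = mv/(|q|r) = (9.63×10⁻²⁶)(1.869×10⁵)/((1.602×10⁻¹⁹)(0.147)) ≈ 0.764 T.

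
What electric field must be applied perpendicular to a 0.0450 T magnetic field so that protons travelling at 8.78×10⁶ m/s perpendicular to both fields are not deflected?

E = 3.95×10⁵ V/m

For straight-line motion qE = qvB, so E = vB.
E = 8.78×10⁶ × 0.0450 = 3.95×10⁵ V/m.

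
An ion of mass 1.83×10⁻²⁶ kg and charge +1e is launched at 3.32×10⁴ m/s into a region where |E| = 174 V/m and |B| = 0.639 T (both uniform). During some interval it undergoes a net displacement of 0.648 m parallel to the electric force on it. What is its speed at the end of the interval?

v_f ≈ 5.55×10⁴ m/s

B does no work; ΔKE = |q|E d.
½mv_f² = ½mv₀² + |q|Ed = ½(1.83×10⁻²⁶)(3.32×10⁴)² + (1.602×10⁻¹⁹)(174)(0.648) ≈ 1.009×10⁻¹⁷ J + 1.806×10⁻¹⁷ J ≈ 2.815×10⁻¹⁷ J.
v_f = √(2·2.815×10⁻¹⁷/1.83×10⁻²⁶) ≈ 5.55×10⁴ m/s.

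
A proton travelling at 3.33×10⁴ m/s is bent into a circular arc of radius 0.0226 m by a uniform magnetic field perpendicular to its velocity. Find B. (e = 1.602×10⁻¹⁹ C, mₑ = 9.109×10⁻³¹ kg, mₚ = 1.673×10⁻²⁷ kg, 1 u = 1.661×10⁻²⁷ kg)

From |q|vB = mv²/r, B = mv/(|q|r).
B = (1.673×10⁻²⁷)(3.33×10⁴)/((1.602×10⁻¹⁹)(0.0226)) ≈ 0.0154 T.

B ≈ 0.0154 T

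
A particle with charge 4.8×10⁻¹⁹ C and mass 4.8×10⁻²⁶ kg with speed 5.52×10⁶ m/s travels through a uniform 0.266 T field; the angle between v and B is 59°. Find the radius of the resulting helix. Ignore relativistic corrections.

v⊥ = v sinθ = 5.52×10⁶·sin59° ≈ 4.732×10⁶ m/s.
r = m v⊥/(|q|B) = (4.8×10⁻²⁶)(4.732×10⁶)/((4.8×10⁻¹⁹)(0.266)) ≈ 1.78 m.

r ≈ 1.78 m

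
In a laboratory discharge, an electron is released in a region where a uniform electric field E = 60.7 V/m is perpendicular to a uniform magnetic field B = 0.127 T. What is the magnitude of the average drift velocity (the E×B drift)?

In crossed fields the guiding centre drifts at v_d = |E×B|/B² = E/B, independent of charge and mass.
v_d = 60.7/0.127 = 478 m/s.

v_d ≈ 478 m/s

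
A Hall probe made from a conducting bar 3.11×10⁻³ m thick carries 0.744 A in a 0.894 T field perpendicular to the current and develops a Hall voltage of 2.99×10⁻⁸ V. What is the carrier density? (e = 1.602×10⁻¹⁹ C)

From V_H = IB/(n e t), n = IB/(V_H e t).
n = (0.744)(0.894)/((2.99×10⁻⁸)(1.602×10⁻¹⁹)(3.11×10⁻³)) ≈ 4.46×10²⁸ m⁻³.

n ≈ 4.46×10²⁸ m⁻³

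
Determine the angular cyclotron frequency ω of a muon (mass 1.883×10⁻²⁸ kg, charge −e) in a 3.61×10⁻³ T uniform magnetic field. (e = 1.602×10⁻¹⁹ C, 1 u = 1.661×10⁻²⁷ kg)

ω ≈ 3.07×10⁶ rad/s

ω = |q|B/m.
ω = (1.602×10⁻¹⁹)(3.61×10⁻³)/1.883×10⁻²⁸ ≈ 3.07×10⁶ rad/s.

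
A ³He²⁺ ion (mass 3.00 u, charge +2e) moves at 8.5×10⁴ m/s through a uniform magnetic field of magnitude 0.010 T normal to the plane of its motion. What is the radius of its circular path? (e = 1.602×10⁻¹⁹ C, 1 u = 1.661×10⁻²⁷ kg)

r ≈ 0.13 m

The magnetic force provides the centripetal force: |q|vB = mv²/r.
r = mv/(|q|B) = (4.983×10⁻²⁷)(8.5×10⁴)/((3.204×10⁻¹⁹)(0.010)) ≈ 0.13 m.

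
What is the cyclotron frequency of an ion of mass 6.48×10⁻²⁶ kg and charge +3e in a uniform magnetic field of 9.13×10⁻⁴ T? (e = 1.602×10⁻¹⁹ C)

f ≈ 1080 Hz

f = |q|B/(2πm).
f = (4.806×10⁻¹⁹)(9.13×10⁻⁴)/(2π·6.48×10⁻²⁶) ≈ 1080 Hz.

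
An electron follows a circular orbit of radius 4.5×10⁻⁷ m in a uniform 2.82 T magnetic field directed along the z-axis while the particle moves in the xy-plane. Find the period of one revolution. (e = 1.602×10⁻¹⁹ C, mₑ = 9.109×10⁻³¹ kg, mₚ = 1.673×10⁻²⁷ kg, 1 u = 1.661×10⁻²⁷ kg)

T ≈ 1.27×10⁻¹¹ s

The cyclotron period depends only on m, q, B: T = 2πm/(|q|B).
T = 2π(9.109×10⁻³¹)/((1.602×10⁻¹⁹)(2.82)) ≈ 1.27×10⁻¹¹ s.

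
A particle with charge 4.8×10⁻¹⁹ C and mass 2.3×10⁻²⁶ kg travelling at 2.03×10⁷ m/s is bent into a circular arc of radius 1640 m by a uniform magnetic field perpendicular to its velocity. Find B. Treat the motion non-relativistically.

From |q|vB = mv²/r, B = mv/(|q|r).
B = (2.3×10⁻²⁶)(2.03×10⁷)/((4.8×10⁻¹⁹)(1640)) ≈ 5.93×10⁻⁴ T.

B ≈ 5.93×10⁻⁴ T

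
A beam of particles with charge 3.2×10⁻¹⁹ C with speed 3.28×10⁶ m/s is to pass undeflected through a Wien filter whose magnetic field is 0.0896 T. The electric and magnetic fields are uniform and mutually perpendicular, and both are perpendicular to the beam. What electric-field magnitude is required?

E = 2.94×10⁵ V/m

For straight-line motion qE = qvB, so E = vB.
E = 3.28×10⁶ × 0.0896 = 2.94×10⁵ V/m.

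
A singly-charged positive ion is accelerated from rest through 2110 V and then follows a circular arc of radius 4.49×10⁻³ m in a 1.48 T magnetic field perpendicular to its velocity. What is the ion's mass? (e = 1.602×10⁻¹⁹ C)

m ≈ 1.68×10⁻²⁷ kg

Combine |q|V = ½mv² and r = mv/(|q|B): eliminate v to get m = qB²r²/(2V).
m = (1.602×10⁻¹⁹)(1.48)²(4.49×10⁻³)²/(2·2110) ≈ 1.68×10⁻²⁷ kg.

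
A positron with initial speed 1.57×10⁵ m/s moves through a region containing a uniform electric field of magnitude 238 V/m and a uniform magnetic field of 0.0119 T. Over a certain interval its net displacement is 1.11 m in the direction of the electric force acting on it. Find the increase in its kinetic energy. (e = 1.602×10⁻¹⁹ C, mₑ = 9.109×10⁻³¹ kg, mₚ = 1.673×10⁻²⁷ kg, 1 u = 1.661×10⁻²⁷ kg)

The magnetic force is always ⟂ v and does no work; only the electric force changes KE.
ΔKE = F_E · d = |q|E d = (1.602×10⁻¹⁹)(238)(1.11) ≈ 4.23×10⁻¹⁷ J.

ΔKE ≈ 4.23×10⁻¹⁷ J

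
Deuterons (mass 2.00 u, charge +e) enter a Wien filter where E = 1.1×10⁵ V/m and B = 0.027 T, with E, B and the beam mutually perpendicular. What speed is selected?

v = 4.1×10⁶ m/s

Straight-line motion ⇒ electric and magnetic forces cancel, so E = vB.
v = E/B = 1.1×10⁵/0.027 = 4.1×10⁶ m/s.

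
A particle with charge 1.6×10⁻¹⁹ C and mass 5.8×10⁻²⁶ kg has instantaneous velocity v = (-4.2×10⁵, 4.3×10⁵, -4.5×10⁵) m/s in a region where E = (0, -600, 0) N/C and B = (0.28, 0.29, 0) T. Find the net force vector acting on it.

F ≈ (2.09×10⁻¹⁴, -2.03×10⁻¹⁴, -3.88×10⁻¹⁴) N

v×B = (1.30×10⁵, -1.26×10⁵, -2.42×10⁵) N/C.
E + v×B = (1.30×10⁵, -1.27×10⁵, -2.42×10⁵) N/C.
F = q(E + v×B) = (1.6×10⁻¹⁹ C)·(1.30×10⁵, -1.27×10⁵, -2.42×10⁵) = (2.09×10⁻¹⁴, -2.03×10⁻¹⁴, -3.88×10⁻¹⁴) N.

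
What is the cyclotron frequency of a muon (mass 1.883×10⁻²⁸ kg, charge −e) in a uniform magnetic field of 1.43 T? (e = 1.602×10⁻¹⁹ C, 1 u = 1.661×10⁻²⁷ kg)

f ≈ 1.94×10⁸ Hz

f = |q|B/(2πm).
f = (1.602×10⁻¹⁹)(1.43)/(2π·1.883×10⁻²⁸) ≈ 1.94×10⁸ Hz.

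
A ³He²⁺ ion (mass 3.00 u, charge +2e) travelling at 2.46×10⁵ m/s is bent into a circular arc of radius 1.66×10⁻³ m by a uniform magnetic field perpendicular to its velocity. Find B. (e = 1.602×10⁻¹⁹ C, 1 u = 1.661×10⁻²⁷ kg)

B ≈ 2.30 T

From |q|vB = mv²/r, B = mv/(|q|r).
B = (4.983×10⁻²⁷)(2.46×10⁵)/((3.204×10⁻¹⁹)(1.66×10⁻³)) ≈ 2.30 T.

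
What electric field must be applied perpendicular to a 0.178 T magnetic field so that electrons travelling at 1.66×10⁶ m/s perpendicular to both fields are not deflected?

E = 2.95×10⁵ V/m

For straight-line motion qE = qvB, so E = vB.
E = 1.66×10⁶ × 0.178 = 2.95×10⁵ V/m.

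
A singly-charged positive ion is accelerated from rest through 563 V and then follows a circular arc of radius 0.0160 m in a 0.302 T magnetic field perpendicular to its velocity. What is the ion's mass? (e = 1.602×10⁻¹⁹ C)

m ≈ 3.32×10⁻²⁷ kg

Combine |q|V = ½mv² and r = mv/(|q|B): eliminate v to get m = qB²r²/(2V).
m = (1.602×10⁻¹⁹)(0.302)²(0.0160)²/(2·563) ≈ 3.32×10⁻²⁷ kg.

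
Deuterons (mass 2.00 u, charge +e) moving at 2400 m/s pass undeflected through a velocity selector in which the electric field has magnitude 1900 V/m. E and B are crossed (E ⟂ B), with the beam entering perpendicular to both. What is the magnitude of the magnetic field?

B = 0.79 T

Balance of forces in the selector: qE = qvB ⇒ B = E/v.
B = 1900/2400 = 0.79 T.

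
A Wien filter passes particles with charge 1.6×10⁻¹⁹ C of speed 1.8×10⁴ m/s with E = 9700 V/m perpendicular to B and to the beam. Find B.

B = 0.54 T

Balance of forces in the selector: qE = qvB ⇒ B = E/v.
B = 9700/1.8×10⁴ = 0.54 T.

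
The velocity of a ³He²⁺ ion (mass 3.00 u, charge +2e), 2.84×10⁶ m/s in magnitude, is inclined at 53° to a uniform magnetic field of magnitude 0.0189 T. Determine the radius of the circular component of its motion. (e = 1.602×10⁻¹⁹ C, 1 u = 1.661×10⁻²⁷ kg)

r ≈ 1.87 m

v⊥ = v sinθ = 2.84×10⁶·sin53° ≈ 2.268×10⁶ m/s.
r = m v⊥/(|q|B) = (4.983×10⁻²⁷)(2.268×10⁶)/((3.204×10⁻¹⁹)(0.0189)) ≈ 1.87 m.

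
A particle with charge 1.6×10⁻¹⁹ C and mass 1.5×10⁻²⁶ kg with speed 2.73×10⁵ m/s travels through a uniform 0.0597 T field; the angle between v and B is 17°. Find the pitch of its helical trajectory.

v∥ = v cosθ = 2.73×10⁵·cos17° ≈ 2.611×10⁵ m/s.
T = 2πm/(|q|B) = 2π(1.5×10⁻²⁶)/((1.6×10⁻¹⁹)(0.0597)) ≈ 9.867×10⁻⁶ s.
pitch = v∥ T = (2.611×10⁵)(9.867×10⁻⁶) ≈ 2.58 m.

p ≈ 2.58 m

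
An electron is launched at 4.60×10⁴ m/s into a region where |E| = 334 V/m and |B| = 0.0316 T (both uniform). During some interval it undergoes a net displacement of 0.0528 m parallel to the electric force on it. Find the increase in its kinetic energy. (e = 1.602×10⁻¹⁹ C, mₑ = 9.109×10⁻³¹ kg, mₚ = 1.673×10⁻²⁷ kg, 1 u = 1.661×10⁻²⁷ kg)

ΔKE ≈ 2.83×10⁻¹⁸ J

The magnetic force is always ⟂ v and does no work; only the electric force changes KE.
ΔKE = F_E · d = |q|E d = (1.602×10⁻¹⁹)(334)(0.0528) ≈ 2.83×10⁻¹⁸ J.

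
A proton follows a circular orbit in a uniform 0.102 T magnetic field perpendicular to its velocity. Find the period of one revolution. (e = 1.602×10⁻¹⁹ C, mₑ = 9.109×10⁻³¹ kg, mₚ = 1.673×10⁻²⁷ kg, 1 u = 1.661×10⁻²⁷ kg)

T ≈ 6.43×10⁻⁷ s

The cyclotron period depends only on m, q, B: T = 2πm/(|q|B).
T = 2π(1.673×10⁻²⁷)/((1.602×10⁻¹⁹)(0.102)) ≈ 6.43×10⁻⁷ s.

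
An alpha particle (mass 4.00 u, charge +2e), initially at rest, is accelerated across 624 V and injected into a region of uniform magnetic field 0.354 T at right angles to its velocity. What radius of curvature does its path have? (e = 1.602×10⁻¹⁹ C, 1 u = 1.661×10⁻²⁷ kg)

Acceleration: |q|V = ½mv² ⇒ v = √(2|q|V/m) = √(2·3.204×10⁻¹⁹·624/6.644×10⁻²⁷) ≈ 2.453×10⁵ m/s.
In the field: r = mv/(|q|B) = (6.644×10⁻²⁷)(2.453×10⁵)/((3.204×10⁻¹⁹)(0.354)) ≈ 0.0144 m.

r ≈ 0.0144 m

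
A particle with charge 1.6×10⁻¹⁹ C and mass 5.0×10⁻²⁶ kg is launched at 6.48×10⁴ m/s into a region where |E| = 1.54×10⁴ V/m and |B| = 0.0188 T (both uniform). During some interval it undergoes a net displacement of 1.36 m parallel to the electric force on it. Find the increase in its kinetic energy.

ΔKE ≈ 3.35×10⁻¹⁵ J

The magnetic force is always ⟂ v and does no work; only the electric force changes KE.
ΔKE = F_E · d = |q|E d = (1.6×10⁻¹⁹)(1.54×10⁴)(1.36) ≈ 3.35×10⁻¹⁵ J.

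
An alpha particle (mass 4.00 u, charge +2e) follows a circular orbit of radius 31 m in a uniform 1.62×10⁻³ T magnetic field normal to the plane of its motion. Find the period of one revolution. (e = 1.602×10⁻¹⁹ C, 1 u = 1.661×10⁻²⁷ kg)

The cyclotron period depends only on m, q, B: T = 2πm/(|q|B).
T = 2π(6.644×10⁻²⁷)/((3.204×10⁻¹⁹)(1.62×10⁻³)) ≈ 8.04×10⁻⁵ s.

T ≈ 8.04×10⁻⁵ s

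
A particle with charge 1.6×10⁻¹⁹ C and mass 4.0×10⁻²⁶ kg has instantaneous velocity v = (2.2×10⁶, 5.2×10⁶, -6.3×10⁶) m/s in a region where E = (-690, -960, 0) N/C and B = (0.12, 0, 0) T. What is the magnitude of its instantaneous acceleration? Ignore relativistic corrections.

v×B = (0, -7.56×10⁵, -6.24×10⁵) N/C.
E + v×B = (-690, -7.57×10⁵, -6.24×10⁵) N/C.
F = q(E + v×B) = (1.6×10⁻¹⁹ C)·(-690, -7.57×10⁵, -6.24×10⁵) = (-1.10×10⁻¹⁶, -1.21×10⁻¹³, -9.98×10⁻¹⁴) N.
|a| = |F|/m = 1.570×10⁻¹³/4.0×10⁻²⁶ ≈ 3.92×10¹² m/s².

|a| ≈ 3.92×10¹² m/s²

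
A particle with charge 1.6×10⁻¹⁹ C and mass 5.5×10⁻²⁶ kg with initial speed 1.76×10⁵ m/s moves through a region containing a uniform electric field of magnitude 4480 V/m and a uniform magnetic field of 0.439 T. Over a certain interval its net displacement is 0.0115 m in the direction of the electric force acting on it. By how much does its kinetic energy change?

ΔKE ≈ 8.24×10⁻¹⁸ J

The magnetic force is always ⟂ v and does no work; only the electric force changes KE.
ΔKE = F_E · d = |q|E d = (1.6×10⁻¹⁹)(4480)(0.0115) ≈ 8.24×10⁻¹⁸ J.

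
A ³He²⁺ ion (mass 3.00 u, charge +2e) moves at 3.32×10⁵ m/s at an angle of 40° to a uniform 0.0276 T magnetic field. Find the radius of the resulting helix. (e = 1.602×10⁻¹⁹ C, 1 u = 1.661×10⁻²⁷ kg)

v⊥ = v sinθ = 3.32×10⁵·sin40° ≈ 2.134×10⁵ m/s.
r = m v⊥/(|q|B) = (4.983×10⁻²⁷)(2.134×10⁵)/((3.204×10⁻¹⁹)(0.0276)) ≈ 0.120 m.

r ≈ 0.120 m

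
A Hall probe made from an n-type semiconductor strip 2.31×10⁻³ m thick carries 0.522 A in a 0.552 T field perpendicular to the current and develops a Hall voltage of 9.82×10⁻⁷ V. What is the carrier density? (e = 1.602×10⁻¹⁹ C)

From V_H = IB/(n e t), n = IB/(V_H e t).
n = (0.522)(0.552)/((9.82×10⁻⁷)(1.602×10⁻¹⁹)(2.31×10⁻³)) ≈ 7.93×10²⁶ m⁻³.

n ≈ 7.93×10²⁶ m⁻³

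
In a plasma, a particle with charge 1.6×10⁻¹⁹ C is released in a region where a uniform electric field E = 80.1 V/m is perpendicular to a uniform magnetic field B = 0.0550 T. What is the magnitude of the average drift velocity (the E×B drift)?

The E×B drift speed is v_d = E/B.
v_d = 80.1/0.0550 = 1460 m/s.

v_d ≈ 1460 m/s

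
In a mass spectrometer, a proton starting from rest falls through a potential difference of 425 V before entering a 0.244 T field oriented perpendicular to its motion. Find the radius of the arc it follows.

r ≈ 0.0122 m

Acceleration: |q|V = ½mv² ⇒ v = √(2|q|V/m) = √(2·1.602×10⁻¹⁹·425/1.673×10⁻²⁷) ≈ 2.853×10⁵ m/s.
In the field: r = mv/(|q|B) = (1.673×10⁻²⁷)(2.853×10⁵)/((1.602×10⁻¹⁹)(0.244)) ≈ 0.0122 m.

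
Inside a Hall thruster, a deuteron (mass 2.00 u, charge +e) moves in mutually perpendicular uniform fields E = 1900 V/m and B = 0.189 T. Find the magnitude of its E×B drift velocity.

v_d ≈ 1.01×10⁴ m/s

The E×B drift speed is v_d = E/B.
v_d = 1900/0.189 = 1.01×10⁴ m/s.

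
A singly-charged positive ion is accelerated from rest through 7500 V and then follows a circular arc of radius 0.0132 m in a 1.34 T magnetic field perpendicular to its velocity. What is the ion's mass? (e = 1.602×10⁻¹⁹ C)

m ≈ 3.34×10⁻²⁷ kg

Combine |q|V = ½mv² and r = mv/(|q|B): eliminate v to get m = qB²r²/(2V).
m = (1.602×10⁻¹⁹)(1.34)²(0.0132)²/(2·7500) ≈ 3.34×10⁻²⁷ kg.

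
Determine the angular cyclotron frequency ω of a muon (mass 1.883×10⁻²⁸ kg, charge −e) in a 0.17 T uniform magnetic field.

ω = |q|B/m.
ω = (1.602×10⁻¹⁹)(0.17)/1.883×10⁻²⁸ ≈ 1.4×10⁸ rad/s.

ω ≈ 1.4×10⁸ rad/s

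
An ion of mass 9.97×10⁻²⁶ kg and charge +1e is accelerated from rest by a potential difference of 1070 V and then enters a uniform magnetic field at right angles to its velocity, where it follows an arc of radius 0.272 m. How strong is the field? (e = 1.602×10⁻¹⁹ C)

v = √(2|q|V/m) = √(2·1.602×10⁻¹⁹·1070/9.97×10⁻²⁶) ≈ 5.864×10⁴ m/s.
B = mv/(|q|r) = (9.97×10⁻²⁶)(5.864×10⁴)/((1.602×10⁻¹⁹)(0.272)) ≈ 0.134 T.

B ≈ 0.134 T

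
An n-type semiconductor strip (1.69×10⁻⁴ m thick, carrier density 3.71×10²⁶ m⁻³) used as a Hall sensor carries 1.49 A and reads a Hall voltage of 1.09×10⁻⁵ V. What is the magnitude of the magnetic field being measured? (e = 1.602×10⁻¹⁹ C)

From V_H = IB/(n e t), B = V_H n e t / I.
B = (1.09×10⁻⁵)(3.71×10²⁶)(1.602×10⁻¹⁹)(1.69×10⁻⁴)/1.49 ≈ 0.0735 T.

B ≈ 0.0735 T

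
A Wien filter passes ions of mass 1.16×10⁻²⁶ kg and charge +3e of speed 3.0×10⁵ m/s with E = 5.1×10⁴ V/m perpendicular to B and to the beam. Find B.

Balance of forces in the selector: qE = qvB ⇒ B = E/v.
B = 5.1×10⁴/3.0×10⁵ = 0.17 T.

B = 0.17 T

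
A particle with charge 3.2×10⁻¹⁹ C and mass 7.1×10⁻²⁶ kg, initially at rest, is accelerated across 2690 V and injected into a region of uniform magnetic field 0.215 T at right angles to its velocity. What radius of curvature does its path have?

r ≈ 0.161 m

Acceleration: |q|V = ½mv² ⇒ v = √(2|q|V/m) = √(2·3.2×10⁻¹⁹·2690/7.1×10⁻²⁶) ≈ 1.557×10⁵ m/s.
In the field: r = mv/(|q|B) = (7.1×10⁻²⁶)(1.557×10⁵)/((3.2×10⁻¹⁹)(0.215)) ≈ 0.161 m.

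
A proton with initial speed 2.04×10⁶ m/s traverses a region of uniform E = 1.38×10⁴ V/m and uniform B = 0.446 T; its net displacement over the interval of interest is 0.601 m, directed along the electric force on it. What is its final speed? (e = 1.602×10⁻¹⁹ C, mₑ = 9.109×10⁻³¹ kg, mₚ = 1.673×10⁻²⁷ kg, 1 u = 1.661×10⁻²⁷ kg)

v_f ≈ 2.40×10⁶ m/s

B does no work; ΔKE = |q|E d.
½mv_f² = ½mv₀² + |q|Ed = ½(1.673×10⁻²⁷)(2.04×10⁶)² + (1.602×10⁻¹⁹)(1.38×10⁴)(0.601) ≈ 3.481×10⁻¹⁵ J + 1.329×10⁻¹⁵ J ≈ 4.810×10⁻¹⁵ J.
v_f = √(2·4.810×10⁻¹⁵/1.673×10⁻²⁷) ≈ 2.40×10⁶ m/s.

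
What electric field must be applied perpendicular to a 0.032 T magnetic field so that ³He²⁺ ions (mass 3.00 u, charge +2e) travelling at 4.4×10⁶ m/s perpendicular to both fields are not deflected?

For straight-line motion qE = qvB, so E = vB.
E = 4.4×10⁶ × 0.032 = 1.4×10⁵ V/m.

E = 1.4×10⁵ V/m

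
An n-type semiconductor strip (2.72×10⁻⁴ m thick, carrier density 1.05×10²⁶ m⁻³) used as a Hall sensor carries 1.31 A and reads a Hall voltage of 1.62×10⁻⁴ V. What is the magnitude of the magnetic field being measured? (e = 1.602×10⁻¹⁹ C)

B ≈ 0.566 T

From V_H = IB/(n e t), B = V_H n e t / I.
B = (1.62×10⁻⁴)(1.05×10²⁶)(1.602×10⁻¹⁹)(2.72×10⁻⁴)/1.31 ≈ 0.566 T.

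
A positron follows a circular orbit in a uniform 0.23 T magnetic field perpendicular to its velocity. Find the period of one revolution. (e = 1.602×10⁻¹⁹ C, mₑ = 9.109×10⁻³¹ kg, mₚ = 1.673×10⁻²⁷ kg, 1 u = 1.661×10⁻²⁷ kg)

T ≈ 1.6×10⁻¹⁰ s

The cyclotron period depends only on m, q, B: T = 2πm/(|q|B).
T = 2π(9.109×10⁻³¹)/((1.602×10⁻¹⁹)(0.23)) ≈ 1.6×10⁻¹⁰ s.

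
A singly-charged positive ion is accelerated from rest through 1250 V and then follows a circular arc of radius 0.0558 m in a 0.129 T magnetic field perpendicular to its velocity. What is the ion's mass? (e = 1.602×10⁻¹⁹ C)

m ≈ 3.32×10⁻²⁷ kg

Combine |q|V = ½mv² and r = mv/(|q|B): eliminate v to get m = qB²r²/(2V).
m = (1.602×10⁻¹⁹)(0.129)²(0.0558)²/(2·1250) ≈ 3.32×10⁻²⁷ kg.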